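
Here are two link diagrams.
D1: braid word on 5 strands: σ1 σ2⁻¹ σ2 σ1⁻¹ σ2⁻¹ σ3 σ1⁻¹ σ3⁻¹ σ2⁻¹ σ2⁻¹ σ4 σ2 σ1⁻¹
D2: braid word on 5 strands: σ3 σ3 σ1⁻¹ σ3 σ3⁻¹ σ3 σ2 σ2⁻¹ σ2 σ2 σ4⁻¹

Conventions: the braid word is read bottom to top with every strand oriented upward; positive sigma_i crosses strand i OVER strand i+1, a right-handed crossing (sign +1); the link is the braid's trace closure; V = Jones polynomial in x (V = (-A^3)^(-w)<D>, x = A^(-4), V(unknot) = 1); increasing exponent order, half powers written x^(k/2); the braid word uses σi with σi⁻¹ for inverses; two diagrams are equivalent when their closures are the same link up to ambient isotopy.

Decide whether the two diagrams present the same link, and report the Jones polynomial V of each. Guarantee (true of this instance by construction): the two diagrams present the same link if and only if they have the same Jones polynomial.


equivalent: no
V(D1) = x^(-9/2) - x^(-5/2) - x^(-3/2) - x^(-1/2)  (w -3, c 13, <D> = A^-7 + A^-3 + A - A^9)
D2 (bracket -A^-17 + A^-13 - A^-9 + 2A^-5 + A^3; 11 crossings at w = +3): V = -x^(3/2) - 2x^(7/2) + x^(9/2) - x^(11/2) + x^(13/2)
why: 2 values of V(x) split the 2 diagrams


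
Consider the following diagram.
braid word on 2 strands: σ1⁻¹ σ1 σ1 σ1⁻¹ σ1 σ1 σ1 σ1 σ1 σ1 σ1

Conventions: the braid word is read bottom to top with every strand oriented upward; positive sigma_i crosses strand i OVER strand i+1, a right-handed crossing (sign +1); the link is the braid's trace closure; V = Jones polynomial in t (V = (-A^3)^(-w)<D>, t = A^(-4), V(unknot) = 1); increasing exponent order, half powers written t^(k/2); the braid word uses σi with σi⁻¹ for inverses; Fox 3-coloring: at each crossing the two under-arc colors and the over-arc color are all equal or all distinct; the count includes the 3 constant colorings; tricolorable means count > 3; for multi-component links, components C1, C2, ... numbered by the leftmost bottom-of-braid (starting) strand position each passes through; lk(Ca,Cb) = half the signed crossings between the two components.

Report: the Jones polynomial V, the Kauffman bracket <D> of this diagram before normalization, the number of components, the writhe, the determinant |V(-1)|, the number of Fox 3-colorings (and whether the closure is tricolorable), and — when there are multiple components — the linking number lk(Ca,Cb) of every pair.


V(t) = t^3 + t^5 - t^6 + t^7 - t^8 + t^9 - t^10
bracket: A^-19 - A^-15 + A^-11 - A^-7 + A^-3 - A - A^9, w = +7
1 component, writhe +7, over 11 crossings
det 7, colorings 3 of 3^11 — not tricolorable
observation: V spans 7 powers of t: at least 7 crossings in any diagram


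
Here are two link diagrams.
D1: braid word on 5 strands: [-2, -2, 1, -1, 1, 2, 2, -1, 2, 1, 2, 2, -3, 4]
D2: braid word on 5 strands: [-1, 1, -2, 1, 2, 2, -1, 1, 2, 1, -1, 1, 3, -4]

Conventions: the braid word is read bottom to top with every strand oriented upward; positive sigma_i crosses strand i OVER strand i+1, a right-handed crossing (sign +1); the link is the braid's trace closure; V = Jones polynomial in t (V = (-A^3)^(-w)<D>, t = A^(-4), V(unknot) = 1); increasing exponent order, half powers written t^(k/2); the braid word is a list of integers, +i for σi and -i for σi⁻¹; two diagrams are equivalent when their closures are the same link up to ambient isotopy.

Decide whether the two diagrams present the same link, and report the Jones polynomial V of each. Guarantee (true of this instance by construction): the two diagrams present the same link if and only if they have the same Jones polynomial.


same link: yes
V(D1) = t - t^2 + 2t^3 - t^4 + t^5 - t^6  [14 crossings, <D> = -A^-12 + A^-8 - A^-4 + 2 - A^4 + A^8, w = +4]
D2 (bracket -A^-12 + A^-8 - A^-4 + 2 - A^4 + A^8; 14 crossings at w = +4): V = t - t^2 + 2t^3 - t^4 + t^5 - t^6
note: Markov moves rewrite D1 (14 crossings) into D2 (14)


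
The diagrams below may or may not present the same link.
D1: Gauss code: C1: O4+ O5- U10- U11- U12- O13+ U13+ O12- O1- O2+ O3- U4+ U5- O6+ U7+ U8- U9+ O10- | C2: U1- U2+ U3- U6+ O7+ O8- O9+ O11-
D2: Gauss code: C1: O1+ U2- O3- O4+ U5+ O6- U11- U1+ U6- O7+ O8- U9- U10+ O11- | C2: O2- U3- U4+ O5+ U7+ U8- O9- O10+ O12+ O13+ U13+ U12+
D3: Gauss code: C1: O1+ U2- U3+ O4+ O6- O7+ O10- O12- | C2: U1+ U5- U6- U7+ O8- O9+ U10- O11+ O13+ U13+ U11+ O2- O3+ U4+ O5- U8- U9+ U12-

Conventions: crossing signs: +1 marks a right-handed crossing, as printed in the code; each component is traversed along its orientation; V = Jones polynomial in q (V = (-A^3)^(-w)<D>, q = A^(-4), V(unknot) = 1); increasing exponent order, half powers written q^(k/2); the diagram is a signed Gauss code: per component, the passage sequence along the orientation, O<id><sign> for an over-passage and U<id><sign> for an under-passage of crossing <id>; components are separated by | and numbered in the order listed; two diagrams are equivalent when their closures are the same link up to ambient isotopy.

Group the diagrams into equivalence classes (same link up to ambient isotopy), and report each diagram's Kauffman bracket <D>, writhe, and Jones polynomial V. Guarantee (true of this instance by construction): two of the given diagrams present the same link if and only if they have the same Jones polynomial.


classes: {D1, D2, D3}
V(D1) = -q^(-1/2) - q^(1/2)  [13 crossings, <D> = A^-5 + A^-1, w = -1]
V(D2) = -q^(-1/2) - q^(1/2)  (w +1, c 13, <D> = A + A^5)
V(D3) = -q^(-1/2) - q^(1/2)  [13 crossings, <D> = A + A^5, w = +1]
note: all 3 diagrams share one V(q), hence one class


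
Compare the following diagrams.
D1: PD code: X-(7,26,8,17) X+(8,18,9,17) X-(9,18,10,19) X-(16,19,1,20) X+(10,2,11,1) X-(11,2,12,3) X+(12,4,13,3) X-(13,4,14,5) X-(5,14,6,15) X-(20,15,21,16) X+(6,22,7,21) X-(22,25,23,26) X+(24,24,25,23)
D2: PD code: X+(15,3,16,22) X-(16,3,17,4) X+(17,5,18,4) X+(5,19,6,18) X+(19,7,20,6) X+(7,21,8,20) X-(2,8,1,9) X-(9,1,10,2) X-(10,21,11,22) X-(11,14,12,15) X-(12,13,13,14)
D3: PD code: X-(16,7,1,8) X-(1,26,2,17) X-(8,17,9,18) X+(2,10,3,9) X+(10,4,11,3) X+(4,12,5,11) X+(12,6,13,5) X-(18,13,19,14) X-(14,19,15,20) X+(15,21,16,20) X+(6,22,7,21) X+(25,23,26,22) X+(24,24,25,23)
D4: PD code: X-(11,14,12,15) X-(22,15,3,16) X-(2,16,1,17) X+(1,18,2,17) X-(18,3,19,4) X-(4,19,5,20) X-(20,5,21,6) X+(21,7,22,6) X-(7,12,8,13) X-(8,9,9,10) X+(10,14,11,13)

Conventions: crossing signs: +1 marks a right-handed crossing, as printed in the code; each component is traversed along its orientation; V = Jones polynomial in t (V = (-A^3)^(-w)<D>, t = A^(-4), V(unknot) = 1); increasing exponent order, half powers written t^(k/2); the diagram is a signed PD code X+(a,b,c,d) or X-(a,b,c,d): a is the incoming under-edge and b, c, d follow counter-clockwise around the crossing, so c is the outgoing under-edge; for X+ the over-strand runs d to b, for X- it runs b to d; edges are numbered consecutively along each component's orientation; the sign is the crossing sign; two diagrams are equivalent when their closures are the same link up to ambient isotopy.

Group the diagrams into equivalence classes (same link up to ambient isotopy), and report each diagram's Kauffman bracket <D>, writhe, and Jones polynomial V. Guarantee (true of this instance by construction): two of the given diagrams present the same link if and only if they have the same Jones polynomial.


classes: {D1} | {D2, D3} | {D4}
V(D1) = -t^(-5/2) - t^(-1/2)  [13 crossings, <D> = A^-7 + A, w = -3]
V(D2) = -t^(-3/2) - 2t^(1/2) + t^(3/2) - t^(5/2) + t^(7/2)  [11 crossings, <D> = -A^-17 + A^-13 - A^-9 + 2A^-5 + A^3, w = -1]
D3 (bracket -A^-5 + A^-1 - A^3 + 2A^7 + A^15; 13 crossings at w = +3): V = -t^(-3/2) - 2t^(1/2) + t^(3/2) - t^(5/2) + t^(7/2)
D4 (bracket A^-13 + A^-9 + A^-5 - A^3; 11 crossings at w = -5): V = t^(-9/2) - t^(-5/2) - t^(-3/2) - t^(-1/2)
insight: 3 values of V(t) split the 4 diagrams


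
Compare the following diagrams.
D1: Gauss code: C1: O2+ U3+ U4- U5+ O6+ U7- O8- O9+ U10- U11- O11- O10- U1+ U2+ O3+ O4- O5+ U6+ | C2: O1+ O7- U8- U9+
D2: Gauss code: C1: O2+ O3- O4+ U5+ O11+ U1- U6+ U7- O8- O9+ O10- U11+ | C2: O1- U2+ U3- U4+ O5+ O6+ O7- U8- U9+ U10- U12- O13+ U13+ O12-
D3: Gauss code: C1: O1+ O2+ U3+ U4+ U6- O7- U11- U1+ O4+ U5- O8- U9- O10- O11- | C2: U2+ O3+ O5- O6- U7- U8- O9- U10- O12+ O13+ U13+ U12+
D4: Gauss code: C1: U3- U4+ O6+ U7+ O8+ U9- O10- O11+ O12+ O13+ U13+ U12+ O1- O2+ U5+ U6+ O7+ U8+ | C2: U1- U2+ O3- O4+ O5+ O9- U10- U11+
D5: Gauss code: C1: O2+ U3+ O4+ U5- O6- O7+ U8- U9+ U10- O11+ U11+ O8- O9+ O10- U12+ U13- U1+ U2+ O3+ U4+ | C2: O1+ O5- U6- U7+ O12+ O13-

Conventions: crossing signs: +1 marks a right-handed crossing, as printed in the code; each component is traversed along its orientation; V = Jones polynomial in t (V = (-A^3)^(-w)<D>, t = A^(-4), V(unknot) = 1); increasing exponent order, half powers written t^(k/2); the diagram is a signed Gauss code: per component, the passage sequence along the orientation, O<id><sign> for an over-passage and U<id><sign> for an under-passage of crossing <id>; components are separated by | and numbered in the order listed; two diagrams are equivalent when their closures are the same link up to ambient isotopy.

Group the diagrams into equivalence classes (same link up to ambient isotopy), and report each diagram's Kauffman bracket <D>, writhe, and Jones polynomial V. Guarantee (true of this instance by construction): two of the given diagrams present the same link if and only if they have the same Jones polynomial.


classes: {D1, D4, D5} | {D2} | {D3}
V(D1) = -t^(1/2) - t^(3/2) - t^(5/2) + t^(9/2)  [11 crossings, <D> = -A^-15 + A^-7 + A^-3 + A, w = +1]
V(D2) = -t^(-3/2) + t^(-1/2) - 2t^(1/2) + t^(3/2) - 2t^(5/2) + t^(7/2)  (w +1, c 13, <D> = -A^-11 + 2A^-7 - A^-3 + 2A - A^5 + A^9)
D3 (bracket A^-1 - A^3 + A^7 + A^15; 13 crossings at w = -1): V = -t^(-9/2) - t^(-5/2) + t^(-3/2) - t^(-1/2)
V(D4) = -t^(1/2) - t^(3/2) - t^(5/2) + t^(9/2)  (w +5, c 13, <D> = -A^-3 + A^5 + A^9 + A^13)
V(D5) = -t^(1/2) - t^(3/2) - t^(5/2) + t^(9/2)  [13 crossings, <D> = -A^-9 + A^-1 + A^3 + A^7, w = +3]
insight: V(t) takes 3 values over 5 diagrams, fixing the grouping


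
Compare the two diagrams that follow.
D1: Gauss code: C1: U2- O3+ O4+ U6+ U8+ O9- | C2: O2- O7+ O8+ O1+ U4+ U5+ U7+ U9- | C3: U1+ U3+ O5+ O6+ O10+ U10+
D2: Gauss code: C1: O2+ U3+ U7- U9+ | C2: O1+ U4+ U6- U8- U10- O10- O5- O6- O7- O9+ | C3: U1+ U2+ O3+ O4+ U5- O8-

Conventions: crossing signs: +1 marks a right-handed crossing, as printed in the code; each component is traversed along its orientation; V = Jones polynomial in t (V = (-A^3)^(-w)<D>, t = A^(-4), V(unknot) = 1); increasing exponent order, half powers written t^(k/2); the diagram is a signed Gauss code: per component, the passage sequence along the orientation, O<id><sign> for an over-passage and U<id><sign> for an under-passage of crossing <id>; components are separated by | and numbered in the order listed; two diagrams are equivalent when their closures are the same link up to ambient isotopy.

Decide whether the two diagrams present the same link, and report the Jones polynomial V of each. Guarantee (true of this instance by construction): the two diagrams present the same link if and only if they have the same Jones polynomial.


equivalent: no
D1 (bracket A^-2 + 2A^6 + A^14; 10 crossings at w = +6): V = t + 2t^3 + t^5
V(D2) = 1 + t + t^2 + t^3  [10 crossings, <D> = A^-12 + A^-8 + A^-4 + 1, w = 0]
observation: 2 classes among 2 diagrams; unequal V(t) rules out equality


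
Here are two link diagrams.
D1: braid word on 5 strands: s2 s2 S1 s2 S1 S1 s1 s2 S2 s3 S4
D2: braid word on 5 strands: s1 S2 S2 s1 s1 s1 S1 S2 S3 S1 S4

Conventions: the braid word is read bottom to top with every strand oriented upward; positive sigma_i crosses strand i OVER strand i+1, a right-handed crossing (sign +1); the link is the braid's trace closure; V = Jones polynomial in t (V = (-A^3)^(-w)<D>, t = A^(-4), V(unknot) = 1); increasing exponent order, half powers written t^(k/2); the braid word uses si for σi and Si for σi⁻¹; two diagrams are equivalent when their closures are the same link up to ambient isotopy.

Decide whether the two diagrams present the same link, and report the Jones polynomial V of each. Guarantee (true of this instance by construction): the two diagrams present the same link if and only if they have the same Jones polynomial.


same link: no
V(D1) = -t^(-3/2) + t^(-1/2) - 2t^(1/2) + t^(3/2) - 2t^(5/2) + t^(7/2)  [11 crossings, <D> = -A^-11 + 2A^-7 - A^-3 + 2A - A^5 + A^9, w = +1]
V(D2) = t^(-7/2) - t^(-5/2) + t^(-3/2) - 2t^(-1/2) - t^(3/2)  (w -3, c 11, <D> = A^-15 + 2A^-7 - A^-3 + A - A^5)
note: comparing 2 Jones polynomials yields 2 groups


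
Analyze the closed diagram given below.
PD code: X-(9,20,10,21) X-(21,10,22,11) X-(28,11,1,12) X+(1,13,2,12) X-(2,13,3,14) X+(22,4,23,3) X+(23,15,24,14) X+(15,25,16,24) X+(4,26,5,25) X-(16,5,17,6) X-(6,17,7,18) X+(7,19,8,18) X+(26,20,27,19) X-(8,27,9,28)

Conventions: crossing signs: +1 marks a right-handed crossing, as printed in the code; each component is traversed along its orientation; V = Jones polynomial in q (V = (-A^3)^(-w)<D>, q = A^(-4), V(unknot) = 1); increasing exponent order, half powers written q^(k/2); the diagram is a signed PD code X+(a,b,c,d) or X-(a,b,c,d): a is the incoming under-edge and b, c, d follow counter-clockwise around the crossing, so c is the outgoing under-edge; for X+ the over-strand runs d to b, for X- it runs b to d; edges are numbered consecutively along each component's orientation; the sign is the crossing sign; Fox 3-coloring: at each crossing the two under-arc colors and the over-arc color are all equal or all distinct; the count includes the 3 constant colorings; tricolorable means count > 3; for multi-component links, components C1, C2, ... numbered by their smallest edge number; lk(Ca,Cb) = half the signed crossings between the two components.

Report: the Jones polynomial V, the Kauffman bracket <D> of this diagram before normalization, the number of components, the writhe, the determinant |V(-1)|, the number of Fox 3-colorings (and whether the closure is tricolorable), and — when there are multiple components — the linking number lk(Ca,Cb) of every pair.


V = -q^-3 + q^-2 - q^-1 + 3 - q + q^2 - q^3
<D> = -A^-12 + A^-8 - A^-4 + 3 - A^4 + A^8 - A^12 (w = 0)
1 component over 14 crossings, w = 0
27 Fox colorings among 3^14, |V(-1)| = 9: tricolorable
why: V is palindromic (span 6, det 9): q -> 1/q fixes it; necessary, not sufficient, for amphichirality


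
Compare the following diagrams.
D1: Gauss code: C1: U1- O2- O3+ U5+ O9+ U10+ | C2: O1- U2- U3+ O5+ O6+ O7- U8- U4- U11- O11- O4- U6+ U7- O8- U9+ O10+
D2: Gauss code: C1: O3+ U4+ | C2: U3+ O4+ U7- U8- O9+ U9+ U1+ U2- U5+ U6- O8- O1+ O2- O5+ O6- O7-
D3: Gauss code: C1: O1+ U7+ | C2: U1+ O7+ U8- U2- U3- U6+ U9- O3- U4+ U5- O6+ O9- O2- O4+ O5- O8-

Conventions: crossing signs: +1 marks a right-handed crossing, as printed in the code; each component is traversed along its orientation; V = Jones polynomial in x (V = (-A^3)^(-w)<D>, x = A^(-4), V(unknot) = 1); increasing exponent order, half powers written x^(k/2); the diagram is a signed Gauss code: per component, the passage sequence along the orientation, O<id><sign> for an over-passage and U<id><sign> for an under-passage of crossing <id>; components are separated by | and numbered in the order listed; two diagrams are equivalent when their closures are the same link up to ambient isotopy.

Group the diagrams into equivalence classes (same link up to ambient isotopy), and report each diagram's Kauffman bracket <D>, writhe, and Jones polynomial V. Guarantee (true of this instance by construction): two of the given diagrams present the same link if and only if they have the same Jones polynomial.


grouping into links: {D1, D2, D3}
V(D1) = -x^(1/2) - x^(5/2)  (w -1, c 11, <D> = A^-13 + A^-5)
D2 (bracket A^-7 + A; 9 crossings at w = +1): V = -x^(1/2) - x^(5/2)
D3 (bracket A^-13 + A^-5; 9 crossings at w = -1): V = -x^(1/2) - x^(5/2)
why: one V(x) for all 3 diagrams — one class (guaranteed)


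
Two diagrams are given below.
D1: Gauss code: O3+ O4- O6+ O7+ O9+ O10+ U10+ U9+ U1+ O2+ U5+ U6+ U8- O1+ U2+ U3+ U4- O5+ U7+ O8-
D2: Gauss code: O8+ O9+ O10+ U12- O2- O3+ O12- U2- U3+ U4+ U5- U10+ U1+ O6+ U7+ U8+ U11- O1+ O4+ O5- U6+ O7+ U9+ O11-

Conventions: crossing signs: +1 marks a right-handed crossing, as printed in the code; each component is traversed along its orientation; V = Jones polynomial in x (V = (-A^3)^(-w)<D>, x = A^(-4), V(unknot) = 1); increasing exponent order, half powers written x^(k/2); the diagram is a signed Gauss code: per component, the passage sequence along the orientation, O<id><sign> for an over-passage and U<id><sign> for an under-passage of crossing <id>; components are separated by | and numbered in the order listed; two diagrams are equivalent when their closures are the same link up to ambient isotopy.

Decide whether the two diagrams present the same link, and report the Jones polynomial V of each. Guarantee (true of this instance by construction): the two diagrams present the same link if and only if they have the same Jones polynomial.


same link: yes
V(D1) = x + x^3 - x^4  [10 crossings, <D> = -A^2 + A^6 + A^14, w = +6]
D2 (bracket -A^-4 + 1 + A^8; 12 crossings at w = +4): V = x + x^3 - x^4
note: from 10 to 12 crossings by R-moves: one link, two diagrams


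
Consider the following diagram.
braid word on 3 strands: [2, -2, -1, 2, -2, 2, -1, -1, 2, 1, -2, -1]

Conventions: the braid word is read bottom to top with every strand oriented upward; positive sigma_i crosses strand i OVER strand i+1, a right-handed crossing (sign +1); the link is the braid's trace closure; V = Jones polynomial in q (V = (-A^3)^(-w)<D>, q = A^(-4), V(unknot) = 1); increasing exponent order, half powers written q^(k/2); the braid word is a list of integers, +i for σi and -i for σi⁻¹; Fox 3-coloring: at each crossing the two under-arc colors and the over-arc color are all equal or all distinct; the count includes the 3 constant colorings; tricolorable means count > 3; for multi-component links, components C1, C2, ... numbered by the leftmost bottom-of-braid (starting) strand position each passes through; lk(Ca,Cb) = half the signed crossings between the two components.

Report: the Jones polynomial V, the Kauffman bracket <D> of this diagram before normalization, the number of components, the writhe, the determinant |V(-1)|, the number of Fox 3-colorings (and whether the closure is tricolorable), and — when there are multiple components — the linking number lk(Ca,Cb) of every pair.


Jones polynomial: V(q) = q^-5 - 2q^-4 + 2q^-3 - 2q^-2 + 2q^-1 - 1 + q
<D> = A^-10 - A^-6 + 2A^-2 - 2A^2 + 2A^6 - 2A^10 + A^14; writhe -2
components 1, writhe -2 (12 crossings)
3-colorings: 3 of 3^12, det 11 — not tricolorable
note: inverse pairs cancel, leaving σ1⁻¹ σ2 σ1⁻¹ σ1⁻¹ σ2 σ1 σ2⁻¹ σ1⁻¹


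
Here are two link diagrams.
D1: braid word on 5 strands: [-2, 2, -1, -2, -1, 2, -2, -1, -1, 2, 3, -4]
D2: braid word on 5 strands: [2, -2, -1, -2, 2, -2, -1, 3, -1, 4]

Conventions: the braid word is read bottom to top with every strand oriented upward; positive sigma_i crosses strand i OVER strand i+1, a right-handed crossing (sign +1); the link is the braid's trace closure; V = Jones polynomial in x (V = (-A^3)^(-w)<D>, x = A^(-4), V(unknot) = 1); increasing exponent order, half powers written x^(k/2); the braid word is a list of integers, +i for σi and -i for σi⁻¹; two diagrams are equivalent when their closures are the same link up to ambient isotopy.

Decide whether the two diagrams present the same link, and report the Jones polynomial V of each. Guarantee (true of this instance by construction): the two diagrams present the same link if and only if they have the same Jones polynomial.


equivalent: yes
V(D1) = -x^-4 + x^-3 + x^-1  (w -4, c 12, <D> = A^-8 + 1 - A^4)
V(D2) = -x^-4 + x^-3 + x^-1  (w -2, c 10, <D> = A^-2 + A^6 - A^10)
why: D2 (10 crossings) and D1 (12) are Markov-related braid presentations


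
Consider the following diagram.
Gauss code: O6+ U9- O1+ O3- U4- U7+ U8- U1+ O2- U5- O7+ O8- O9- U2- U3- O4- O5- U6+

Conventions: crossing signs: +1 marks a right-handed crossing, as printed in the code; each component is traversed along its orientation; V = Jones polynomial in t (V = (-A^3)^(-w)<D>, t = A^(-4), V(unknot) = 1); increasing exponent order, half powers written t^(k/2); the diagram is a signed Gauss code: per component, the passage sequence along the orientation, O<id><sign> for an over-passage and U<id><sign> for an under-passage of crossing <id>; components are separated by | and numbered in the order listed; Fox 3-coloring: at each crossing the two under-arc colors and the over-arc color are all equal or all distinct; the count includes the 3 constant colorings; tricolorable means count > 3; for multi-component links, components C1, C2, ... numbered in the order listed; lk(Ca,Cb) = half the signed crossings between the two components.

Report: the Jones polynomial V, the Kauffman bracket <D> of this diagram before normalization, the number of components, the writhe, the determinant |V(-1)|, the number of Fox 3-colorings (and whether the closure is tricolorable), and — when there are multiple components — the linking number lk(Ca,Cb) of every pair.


V(t) = -t^-6 + t^-5 - t^-4 + 2t^-3 - t^-2 + t^-1
bracket: -A^-5 + A^-1 - 2A^3 + A^7 - A^11 + A^15, w = -3
1 component, writhe -3, over 9 crossings
det 7, colorings 3 of 3^9 — not tricolorable
observation: the span of V is 5, forcing >= 5 crossings in any diagram


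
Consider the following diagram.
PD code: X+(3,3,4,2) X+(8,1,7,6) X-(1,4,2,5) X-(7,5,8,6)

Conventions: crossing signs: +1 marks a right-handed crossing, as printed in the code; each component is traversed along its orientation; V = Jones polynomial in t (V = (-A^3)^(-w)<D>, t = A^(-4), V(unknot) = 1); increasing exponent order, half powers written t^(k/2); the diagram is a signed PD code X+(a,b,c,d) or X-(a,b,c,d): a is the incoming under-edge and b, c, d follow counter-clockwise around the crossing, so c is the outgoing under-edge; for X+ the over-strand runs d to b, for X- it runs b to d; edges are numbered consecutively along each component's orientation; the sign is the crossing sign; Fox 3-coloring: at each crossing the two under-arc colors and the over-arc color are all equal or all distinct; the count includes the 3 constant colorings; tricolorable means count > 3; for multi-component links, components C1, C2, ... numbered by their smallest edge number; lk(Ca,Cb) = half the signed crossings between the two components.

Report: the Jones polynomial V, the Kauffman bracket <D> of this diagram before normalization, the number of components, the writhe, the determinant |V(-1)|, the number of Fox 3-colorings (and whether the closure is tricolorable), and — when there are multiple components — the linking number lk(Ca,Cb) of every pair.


Jones polynomial: V(t) = -t^(-1/2) - t^(1/2)
<D> = -A^-2 - A^2; writhe 0
components 2, writhe 0 (4 crossings)
linking number lk(C1,C2) = 0
3-colorings: 9 of 3^4, det 0 — tricolorable
note: every pair of the 2 components has lk = 0


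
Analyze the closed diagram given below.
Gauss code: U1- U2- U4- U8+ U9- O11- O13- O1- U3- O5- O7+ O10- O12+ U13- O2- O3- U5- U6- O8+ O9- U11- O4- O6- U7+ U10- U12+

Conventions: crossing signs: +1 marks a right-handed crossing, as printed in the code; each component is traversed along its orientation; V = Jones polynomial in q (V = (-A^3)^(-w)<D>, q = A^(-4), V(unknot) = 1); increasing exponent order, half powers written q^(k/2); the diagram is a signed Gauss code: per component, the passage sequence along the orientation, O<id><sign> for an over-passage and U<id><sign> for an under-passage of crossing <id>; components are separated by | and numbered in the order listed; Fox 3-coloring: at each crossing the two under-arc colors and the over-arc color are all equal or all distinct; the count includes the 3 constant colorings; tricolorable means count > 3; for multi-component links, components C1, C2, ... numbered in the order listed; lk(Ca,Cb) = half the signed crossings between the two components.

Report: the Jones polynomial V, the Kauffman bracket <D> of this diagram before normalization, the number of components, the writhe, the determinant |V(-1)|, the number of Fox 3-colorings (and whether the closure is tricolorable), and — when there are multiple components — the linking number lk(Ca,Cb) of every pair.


V(q) = q^-8 - 2q^-7 + q^-6 - 2q^-5 + 2q^-4 + q^-2
bracket: -A^-13 - 2A^-5 + 2A^-1 - A^3 + 2A^7 - A^11, w = -7
1 component, writhe -7, over 13 crossings
det 9, colorings 27 of 3^13 — tricolorable
observation: |V(-1)| = 9: so tricolorable, since 3 divides 9


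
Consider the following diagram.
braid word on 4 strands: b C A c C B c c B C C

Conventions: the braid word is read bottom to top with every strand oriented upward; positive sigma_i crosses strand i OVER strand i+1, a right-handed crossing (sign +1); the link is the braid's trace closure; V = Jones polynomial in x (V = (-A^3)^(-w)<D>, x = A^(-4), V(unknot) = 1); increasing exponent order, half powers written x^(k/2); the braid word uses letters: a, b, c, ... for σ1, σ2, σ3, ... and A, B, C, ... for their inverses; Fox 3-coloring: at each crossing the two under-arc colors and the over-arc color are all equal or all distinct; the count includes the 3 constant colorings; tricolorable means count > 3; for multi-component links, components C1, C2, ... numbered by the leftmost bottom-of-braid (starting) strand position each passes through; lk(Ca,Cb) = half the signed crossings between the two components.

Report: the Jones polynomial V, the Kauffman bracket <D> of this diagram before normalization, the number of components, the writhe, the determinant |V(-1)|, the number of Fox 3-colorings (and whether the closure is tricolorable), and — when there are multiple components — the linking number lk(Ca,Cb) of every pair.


V = -x^-5 + x^-4 - x^-3 + 2x^-2 - x^-1 + 2 - x
<D> = A^-13 - 2A^-9 + A^-5 - 2A^-1 + A^3 - A^7 + A^11 (w = -3)
1 component over 11 crossings, w = -3
9 Fox colorings among 3^11, |V(-1)| = 9: tricolorable
why: the word shrinks to σ2 σ3⁻¹ σ1⁻¹ σ2⁻¹ σ3 σ3 σ2⁻¹ σ3⁻¹ σ3⁻¹ after cancelling


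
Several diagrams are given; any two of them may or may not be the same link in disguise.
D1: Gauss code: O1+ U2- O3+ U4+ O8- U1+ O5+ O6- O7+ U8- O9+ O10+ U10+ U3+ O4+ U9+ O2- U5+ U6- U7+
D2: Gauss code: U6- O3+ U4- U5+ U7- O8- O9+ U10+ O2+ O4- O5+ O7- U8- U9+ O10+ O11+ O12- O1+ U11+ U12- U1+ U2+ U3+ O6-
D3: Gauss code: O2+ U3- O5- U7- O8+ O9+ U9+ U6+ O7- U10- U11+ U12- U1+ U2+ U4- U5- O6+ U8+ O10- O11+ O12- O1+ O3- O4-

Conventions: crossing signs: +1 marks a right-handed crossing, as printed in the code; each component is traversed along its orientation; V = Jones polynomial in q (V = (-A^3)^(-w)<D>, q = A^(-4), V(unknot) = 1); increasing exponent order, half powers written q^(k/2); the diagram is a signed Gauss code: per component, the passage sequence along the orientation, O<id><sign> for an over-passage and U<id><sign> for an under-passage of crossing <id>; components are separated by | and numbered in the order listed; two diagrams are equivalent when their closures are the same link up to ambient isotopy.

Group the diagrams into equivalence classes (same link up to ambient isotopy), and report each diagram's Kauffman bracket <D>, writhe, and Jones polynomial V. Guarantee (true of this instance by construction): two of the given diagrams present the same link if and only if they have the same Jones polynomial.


equivalence classes: {D1} | {D2} | {D3}
D1 (bracket -A^-12 + 2A^-8 - 3A^-4 + 4 - 3A^4 + 3A^8 - 2A^12 + A^16; 10 crossings at w = +4): V = q^-1 - 2 + 3q - 3q^2 + 4q^3 - 3q^4 + 2q^5 - q^6
D2 (bracket A^6; 12 crossings at w = +2): V = 1
V(D3) = q^-2 - q^-1 + 1 - q + q^2  (w 0, c 12, <D> = A^-8 - A^-4 + 1 - A^4 + A^8)
observation: 3 classes among 3 diagrams; unequal V(q) rules out equality


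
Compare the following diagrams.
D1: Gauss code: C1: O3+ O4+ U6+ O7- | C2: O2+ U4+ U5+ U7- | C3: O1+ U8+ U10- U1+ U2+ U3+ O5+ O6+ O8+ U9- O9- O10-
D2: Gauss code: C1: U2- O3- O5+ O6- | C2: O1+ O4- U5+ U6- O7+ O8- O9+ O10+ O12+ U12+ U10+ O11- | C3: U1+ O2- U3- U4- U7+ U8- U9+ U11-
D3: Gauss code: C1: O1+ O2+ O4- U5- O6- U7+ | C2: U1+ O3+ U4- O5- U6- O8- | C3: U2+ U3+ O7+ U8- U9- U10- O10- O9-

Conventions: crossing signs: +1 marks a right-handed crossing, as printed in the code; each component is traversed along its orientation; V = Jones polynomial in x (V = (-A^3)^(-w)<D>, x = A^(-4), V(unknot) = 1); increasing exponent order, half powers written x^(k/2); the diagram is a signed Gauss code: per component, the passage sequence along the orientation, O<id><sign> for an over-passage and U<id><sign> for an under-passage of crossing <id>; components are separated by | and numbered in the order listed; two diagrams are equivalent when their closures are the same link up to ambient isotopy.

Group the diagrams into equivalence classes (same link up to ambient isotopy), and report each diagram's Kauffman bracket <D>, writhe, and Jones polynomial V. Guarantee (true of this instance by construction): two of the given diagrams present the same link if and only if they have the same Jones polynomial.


classes: {D1} | {D2} | {D3}
V(D1) = x + 2x^3 + x^5  [10 crossings, <D> = A^-8 + 2 + A^8, w = +4]
V(D2) = x^-3 + x^-2 + x^-1 + 1  (w 0, c 12, <D> = 1 + A^4 + A^8 + A^12)
V(D3) = x^-2 + 2 + x^2  (w -2, c 10, <D> = A^-14 + 2A^-6 + A^2)
insight: V(x) takes 3 values over 3 diagrams, fixing the grouping


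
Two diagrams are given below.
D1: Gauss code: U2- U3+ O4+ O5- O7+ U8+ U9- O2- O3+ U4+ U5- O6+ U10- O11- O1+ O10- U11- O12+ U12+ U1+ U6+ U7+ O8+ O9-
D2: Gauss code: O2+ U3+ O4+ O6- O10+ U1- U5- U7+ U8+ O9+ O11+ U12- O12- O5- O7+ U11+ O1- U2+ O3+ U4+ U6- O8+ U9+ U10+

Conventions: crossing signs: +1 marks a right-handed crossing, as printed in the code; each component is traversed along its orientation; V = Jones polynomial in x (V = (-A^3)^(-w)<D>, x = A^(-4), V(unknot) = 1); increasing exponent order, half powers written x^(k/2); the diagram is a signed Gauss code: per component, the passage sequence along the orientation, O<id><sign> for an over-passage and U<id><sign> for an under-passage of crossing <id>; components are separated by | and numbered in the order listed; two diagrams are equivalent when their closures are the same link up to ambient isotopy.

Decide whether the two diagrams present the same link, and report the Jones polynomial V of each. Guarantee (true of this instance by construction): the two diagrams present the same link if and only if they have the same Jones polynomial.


equivalent: no
D1 (bracket A^6; 12 crossings at w = +2): V = 1
V(D2) = x - x^2 + 2x^3 - x^4 + x^5 - x^6  [12 crossings, <D> = -A^-12 + A^-8 - A^-4 + 2 - A^4 + A^8, w = +4]
observation: 2 values of V(x) split the 2 diagrams


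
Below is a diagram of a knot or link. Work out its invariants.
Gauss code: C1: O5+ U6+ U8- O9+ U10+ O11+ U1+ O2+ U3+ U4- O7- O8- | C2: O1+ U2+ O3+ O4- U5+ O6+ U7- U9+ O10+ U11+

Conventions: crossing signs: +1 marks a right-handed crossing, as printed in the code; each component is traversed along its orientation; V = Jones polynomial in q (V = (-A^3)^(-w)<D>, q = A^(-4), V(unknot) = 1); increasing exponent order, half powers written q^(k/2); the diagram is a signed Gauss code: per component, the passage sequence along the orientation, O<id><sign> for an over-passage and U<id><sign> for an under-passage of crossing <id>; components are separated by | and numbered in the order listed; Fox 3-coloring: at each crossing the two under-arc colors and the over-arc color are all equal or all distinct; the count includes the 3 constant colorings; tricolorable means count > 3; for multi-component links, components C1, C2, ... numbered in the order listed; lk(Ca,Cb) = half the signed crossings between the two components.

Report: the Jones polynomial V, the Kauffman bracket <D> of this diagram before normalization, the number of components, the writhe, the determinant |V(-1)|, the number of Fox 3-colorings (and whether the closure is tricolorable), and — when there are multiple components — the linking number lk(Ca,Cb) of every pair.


V(q) = -q^(5/2) - q^(9/2) + q^(11/2) - q^(13/2) + q^(15/2) - q^(17/2)
bracket: A^-19 - A^-15 + A^-11 - A^-7 + A^-3 + A^5, w = +5
2 components, writhe +5, over 11 crossings
lk(C1,C2) = +3
det 6, colorings 9 of 3^11 — tricolorable
observation: w = +5 (over 11 crossings) is diagram-only; (-A^3)^(-5) removes it from V


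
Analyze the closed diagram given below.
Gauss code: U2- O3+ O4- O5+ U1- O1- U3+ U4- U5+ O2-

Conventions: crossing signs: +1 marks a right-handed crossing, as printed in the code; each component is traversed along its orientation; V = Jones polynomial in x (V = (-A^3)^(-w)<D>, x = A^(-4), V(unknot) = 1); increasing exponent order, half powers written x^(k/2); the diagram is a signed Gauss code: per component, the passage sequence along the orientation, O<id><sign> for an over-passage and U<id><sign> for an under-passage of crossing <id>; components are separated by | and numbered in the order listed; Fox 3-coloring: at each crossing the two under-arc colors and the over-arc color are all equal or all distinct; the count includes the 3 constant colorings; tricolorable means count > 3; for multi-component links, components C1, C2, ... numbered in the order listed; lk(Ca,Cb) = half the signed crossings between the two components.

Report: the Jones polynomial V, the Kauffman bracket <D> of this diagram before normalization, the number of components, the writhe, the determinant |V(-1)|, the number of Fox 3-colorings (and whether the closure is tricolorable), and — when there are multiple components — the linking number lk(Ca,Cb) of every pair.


V(x) = 1
bracket: -A^-3, w = -1
1 component, writhe -1, over 5 crossings
det 1, colorings 3 of 3^5 — not tricolorable
observation: w = -1 shifts under R1 moves; the (-A^3)^(1) factor cancels that in V


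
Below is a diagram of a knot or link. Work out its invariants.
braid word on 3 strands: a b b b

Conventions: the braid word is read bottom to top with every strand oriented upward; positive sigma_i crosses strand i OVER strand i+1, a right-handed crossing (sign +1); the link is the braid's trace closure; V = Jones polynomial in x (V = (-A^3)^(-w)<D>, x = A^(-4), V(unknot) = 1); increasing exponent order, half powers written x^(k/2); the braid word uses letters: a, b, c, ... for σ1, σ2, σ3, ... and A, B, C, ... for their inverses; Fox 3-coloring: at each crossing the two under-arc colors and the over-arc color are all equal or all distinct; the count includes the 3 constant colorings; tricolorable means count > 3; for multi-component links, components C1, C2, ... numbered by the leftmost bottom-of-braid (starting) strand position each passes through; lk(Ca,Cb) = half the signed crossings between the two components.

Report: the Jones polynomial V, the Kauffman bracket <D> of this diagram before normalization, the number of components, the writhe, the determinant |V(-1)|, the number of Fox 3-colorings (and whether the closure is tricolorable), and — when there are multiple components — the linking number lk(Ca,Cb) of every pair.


V = x + x^3 - x^4
<D> = -A^-4 + 1 + A^8 (w = +4)
1 component over 4 crossings, w = +4
9 Fox colorings among 3^4, |V(-1)| = 3: tricolorable
why: w = +4 shifts under R1 moves; the (-A^3)^(-4) factor cancels that in V


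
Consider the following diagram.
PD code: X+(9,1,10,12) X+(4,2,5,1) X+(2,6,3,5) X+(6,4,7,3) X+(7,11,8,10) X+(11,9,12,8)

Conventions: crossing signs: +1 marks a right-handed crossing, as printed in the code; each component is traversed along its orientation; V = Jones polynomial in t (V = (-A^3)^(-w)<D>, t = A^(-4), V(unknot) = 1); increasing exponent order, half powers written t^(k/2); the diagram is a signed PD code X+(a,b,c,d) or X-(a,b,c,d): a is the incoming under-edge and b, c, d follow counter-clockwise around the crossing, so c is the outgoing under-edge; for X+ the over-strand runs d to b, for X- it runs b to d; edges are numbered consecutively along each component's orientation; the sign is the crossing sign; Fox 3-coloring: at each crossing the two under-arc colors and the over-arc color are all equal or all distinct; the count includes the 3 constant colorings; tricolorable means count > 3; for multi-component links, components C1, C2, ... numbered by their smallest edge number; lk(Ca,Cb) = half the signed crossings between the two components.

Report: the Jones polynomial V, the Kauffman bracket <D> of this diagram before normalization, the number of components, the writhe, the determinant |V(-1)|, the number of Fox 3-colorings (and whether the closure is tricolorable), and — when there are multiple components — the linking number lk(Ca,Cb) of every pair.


V = t^2 + 2t^4 - 2t^5 + t^6 - 2t^7 + t^8
<D> = A^-14 - 2A^-10 + A^-6 - 2A^-2 + 2A^2 + A^10 (w = +6)
1 component over 6 crossings, w = +6
27 Fox colorings among 3^6, |V(-1)| = 9: tricolorable
why: w = +6 shifts under R1 moves; the (-A^3)^(-6) factor cancels that in V


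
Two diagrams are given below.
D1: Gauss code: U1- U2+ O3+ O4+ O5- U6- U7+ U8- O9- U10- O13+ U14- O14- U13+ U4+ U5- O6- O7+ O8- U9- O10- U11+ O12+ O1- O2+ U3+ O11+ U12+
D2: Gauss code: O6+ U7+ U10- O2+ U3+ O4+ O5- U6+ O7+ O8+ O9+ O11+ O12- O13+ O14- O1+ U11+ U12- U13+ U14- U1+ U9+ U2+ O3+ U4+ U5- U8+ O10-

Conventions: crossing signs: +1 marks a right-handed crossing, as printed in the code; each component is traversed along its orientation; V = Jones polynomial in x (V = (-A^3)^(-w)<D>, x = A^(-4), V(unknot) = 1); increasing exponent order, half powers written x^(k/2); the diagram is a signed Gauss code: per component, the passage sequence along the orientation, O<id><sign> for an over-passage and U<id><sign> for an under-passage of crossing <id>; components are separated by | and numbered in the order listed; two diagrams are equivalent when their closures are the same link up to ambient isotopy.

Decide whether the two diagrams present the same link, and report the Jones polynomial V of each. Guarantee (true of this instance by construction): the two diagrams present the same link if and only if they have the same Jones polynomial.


equivalent: no
D1 (bracket -A^-12 + A^-8 - A^-4 + 3 - A^4 + A^8 - A^12; 14 crossings at w = 0): V = -x^-3 + x^-2 - x^-1 + 3 - x + x^2 - x^3
V(D2) = x - x^2 + 2x^3 - x^4 + x^5 - x^6  (w +6, c 14, <D> = -A^-6 + A^-2 - A^2 + 2A^6 - A^10 + A^14)
key observation: comparing 2 Jones polynomials yields 2 groups


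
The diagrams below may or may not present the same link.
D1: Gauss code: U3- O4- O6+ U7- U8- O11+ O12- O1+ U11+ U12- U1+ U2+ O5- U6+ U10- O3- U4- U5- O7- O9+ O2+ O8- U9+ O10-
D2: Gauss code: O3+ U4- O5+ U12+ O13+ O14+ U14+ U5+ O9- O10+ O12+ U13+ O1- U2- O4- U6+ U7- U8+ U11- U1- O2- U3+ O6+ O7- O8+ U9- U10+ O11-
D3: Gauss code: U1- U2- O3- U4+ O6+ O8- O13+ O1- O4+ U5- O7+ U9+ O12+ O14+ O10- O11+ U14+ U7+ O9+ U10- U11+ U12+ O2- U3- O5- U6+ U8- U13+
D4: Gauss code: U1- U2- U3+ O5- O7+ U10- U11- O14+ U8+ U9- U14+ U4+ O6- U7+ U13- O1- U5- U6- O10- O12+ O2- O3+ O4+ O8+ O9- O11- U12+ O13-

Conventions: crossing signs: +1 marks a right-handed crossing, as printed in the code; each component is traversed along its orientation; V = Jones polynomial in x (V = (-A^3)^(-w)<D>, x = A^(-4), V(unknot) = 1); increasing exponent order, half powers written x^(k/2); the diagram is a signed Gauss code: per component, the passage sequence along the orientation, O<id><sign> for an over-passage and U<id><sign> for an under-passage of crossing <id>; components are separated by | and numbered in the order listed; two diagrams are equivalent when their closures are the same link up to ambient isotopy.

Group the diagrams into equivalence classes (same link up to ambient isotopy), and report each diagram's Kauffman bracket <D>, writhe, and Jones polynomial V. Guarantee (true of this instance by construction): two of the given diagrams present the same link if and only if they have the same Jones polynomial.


equivalence classes: {D1, D4} | {D2, D3}
D1 (bracket A^-2 - A^2 + 2A^6 - A^10 + A^14 - A^18; 12 crossings at w = -2): V = -x^-6 + x^-5 - x^-4 + 2x^-3 - x^-2 + x^-1
V(D2) = -x^-3 + x^-2 - x^-1 + 3 - x + x^2 - x^3  [14 crossings, <D> = -A^-6 + A^-2 - A^2 + 3A^6 - A^10 + A^14 - A^18, w = +2]
V(D3) = -x^-3 + x^-2 - x^-1 + 3 - x + x^2 - x^3  [14 crossings, <D> = -A^-6 + A^-2 - A^2 + 3A^6 - A^10 + A^14 - A^18, w = +2]
V(D4) = -x^-6 + x^-5 - x^-4 + 2x^-3 - x^-2 + x^-1  [14 crossings, <D> = A^-2 - A^2 + 2A^6 - A^10 + A^14 - A^18, w = -2]
key observation: 2 values of V(x) split the 4 diagrams
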